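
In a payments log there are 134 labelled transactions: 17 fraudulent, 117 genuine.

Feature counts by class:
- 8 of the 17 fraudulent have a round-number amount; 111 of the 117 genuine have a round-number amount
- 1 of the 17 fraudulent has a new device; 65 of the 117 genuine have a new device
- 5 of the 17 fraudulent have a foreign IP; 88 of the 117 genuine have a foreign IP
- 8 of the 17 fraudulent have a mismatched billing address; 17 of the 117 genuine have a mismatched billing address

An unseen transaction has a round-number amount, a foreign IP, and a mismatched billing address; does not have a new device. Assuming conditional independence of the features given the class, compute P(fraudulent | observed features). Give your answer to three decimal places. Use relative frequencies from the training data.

fraudulent: (17/134) × (8/17) × (16/17) × (5/17) × (8/17) ≈ 0.00777711
genuine: (117/134) × (111/117) × (52/117) × (88/117) × (17/117) ≈ 0.0402342
P(fraudulent | x) = 0.00777711 / 0.04801131 ≈ 0.162

0.162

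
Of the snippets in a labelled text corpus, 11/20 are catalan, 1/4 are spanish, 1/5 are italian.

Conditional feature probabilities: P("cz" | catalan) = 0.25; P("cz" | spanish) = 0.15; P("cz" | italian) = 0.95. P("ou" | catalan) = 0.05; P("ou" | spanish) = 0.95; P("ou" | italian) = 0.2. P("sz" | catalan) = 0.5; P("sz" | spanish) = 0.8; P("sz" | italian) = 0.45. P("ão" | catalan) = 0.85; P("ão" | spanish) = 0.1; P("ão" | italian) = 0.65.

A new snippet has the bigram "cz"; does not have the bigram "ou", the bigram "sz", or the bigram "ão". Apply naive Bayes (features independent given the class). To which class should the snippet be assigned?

italian

catalan: 0.55 × 0.25 × (1−0.05) × (1−0.5) × (1−0.85) = 0.009796875
spanish: 0.25 × 0.15 × (1−0.95) × (1−0.8) × (1−0.1) = 0.0003375
italian: 0.2 × 0.95 × (1−0.2) × (1−0.45) × (1−0.65) = 0.02926
Highest score → italian.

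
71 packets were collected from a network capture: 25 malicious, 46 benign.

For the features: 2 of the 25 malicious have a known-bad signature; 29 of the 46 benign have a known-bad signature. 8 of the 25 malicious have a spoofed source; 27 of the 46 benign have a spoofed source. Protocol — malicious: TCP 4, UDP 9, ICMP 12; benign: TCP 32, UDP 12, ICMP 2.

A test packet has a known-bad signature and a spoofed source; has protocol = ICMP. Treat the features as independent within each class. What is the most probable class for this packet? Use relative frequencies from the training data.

benign

malicious: (25/71) × (2/25) × (8/25) × (12/25) ≈ 0.00432676
benign: (46/71) × (29/46) × (27/46) × (2/46) ≈ 0.0104236
Highest score → benign.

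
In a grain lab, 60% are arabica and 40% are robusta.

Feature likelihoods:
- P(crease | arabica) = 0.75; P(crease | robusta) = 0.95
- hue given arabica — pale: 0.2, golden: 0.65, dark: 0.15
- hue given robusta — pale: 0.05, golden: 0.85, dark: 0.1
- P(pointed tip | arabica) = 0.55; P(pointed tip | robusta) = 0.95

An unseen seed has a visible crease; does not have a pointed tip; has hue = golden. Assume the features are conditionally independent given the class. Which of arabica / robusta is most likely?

arabica

arabica: 0.6 × 0.75 × 0.65 × (1−0.55) = 0.131625
robusta: 0.4 × 0.95 × 0.85 × (1−0.95) = 0.01615
Highest score → arabica.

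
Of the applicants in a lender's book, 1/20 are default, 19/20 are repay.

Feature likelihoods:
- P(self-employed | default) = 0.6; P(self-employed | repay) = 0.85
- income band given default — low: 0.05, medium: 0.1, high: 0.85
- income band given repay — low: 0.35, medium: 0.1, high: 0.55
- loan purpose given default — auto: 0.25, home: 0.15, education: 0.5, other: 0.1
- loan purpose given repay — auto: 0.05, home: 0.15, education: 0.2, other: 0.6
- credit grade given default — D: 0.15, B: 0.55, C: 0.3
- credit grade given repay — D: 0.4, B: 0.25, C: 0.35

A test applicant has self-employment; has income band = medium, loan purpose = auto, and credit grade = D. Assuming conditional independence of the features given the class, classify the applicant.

default: 0.05 × 0.6 × 0.1 × 0.25 × 0.15 = 0.0001125
repay: 0.95 × 0.85 × 0.1 × 0.05 × 0.4 = 0.001615
Highest score → repay.

repay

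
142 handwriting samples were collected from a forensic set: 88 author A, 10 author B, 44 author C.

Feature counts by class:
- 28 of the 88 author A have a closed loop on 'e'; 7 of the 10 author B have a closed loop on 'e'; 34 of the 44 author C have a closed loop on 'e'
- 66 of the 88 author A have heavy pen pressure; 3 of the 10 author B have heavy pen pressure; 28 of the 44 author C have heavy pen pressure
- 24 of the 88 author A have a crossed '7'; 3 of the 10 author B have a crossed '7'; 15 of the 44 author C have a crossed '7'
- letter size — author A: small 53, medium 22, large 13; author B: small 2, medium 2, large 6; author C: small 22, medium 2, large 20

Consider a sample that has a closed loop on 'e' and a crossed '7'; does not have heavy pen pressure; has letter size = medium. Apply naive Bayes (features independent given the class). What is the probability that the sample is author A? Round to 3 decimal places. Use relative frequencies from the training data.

author A: (88/142) × (28/88) × (22/88) × (24/88) × (22/88) ≈ 0.00336108
author B: (10/142) × (7/10) × (7/10) × (3/10) × (2/10) ≈ 0.00207042
author C: (44/142) × (34/44) × (16/44) × (15/44) × (2/44) ≈ 0.00134919
P(author A | x) = 0.00336108 / 0.00678069 ≈ 0.496

0.496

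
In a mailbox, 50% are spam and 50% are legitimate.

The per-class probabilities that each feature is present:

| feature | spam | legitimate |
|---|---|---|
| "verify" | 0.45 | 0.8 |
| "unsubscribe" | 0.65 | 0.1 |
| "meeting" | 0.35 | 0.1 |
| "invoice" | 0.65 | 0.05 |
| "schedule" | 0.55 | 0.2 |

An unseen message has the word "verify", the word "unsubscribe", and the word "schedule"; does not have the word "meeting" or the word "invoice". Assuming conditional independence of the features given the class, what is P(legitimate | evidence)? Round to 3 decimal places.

0.272

spam: 0.5 × 0.45 × 0.65 × (1−0.35) × (1−0.65) × 0.55 = 0.01829953125
legitimate: 0.5 × 0.8 × 0.1 × (1−0.1) × (1−0.05) × 0.2 = 0.00684
P(legitimate | x) = 0.00684 / 0.02513953125 ≈ 0.272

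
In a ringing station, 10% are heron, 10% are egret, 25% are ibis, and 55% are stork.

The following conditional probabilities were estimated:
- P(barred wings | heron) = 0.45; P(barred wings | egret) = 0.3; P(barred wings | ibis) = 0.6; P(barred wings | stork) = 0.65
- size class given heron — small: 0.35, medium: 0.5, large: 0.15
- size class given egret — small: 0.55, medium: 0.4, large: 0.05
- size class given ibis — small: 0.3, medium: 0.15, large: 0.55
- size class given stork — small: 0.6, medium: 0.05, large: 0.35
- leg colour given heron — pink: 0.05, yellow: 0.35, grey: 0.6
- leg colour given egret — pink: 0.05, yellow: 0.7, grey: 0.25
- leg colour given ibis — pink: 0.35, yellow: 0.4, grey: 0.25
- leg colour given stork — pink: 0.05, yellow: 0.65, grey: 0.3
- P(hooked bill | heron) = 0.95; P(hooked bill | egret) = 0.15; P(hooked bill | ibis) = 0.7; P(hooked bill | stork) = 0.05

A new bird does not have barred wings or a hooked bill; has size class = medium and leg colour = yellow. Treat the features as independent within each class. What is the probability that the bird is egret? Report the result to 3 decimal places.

0.669

heron: 0.1 × (1−0.45) × 0.5 × 0.35 × (1−0.95) = 0.00048125
egret: 0.1 × (1−0.3) × 0.4 × 0.7 × (1−0.15) = 0.01666
ibis: 0.25 × (1−0.6) × 0.15 × 0.4 × (1−0.7) = 0.0018
stork: 0.55 × (1−0.65) × 0.05 × 0.65 × (1−0.05) = 0.0059434375
P(egret | x) = 0.01666 / 0.0248846875 ≈ 0.669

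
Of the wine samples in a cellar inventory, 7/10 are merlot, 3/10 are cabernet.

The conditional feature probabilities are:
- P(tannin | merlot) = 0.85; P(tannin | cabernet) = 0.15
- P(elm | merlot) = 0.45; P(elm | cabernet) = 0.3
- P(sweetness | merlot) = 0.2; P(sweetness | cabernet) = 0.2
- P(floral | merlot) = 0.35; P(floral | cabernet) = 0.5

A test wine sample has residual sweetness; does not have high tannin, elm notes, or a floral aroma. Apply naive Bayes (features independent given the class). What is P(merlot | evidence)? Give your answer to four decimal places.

0.2961

merlot: 0.7 × (1−0.85) × (1−0.45) × 0.2 × (1−0.35) = 0.0075075
cabernet: 0.3 × (1−0.15) × (1−0.3) × 0.2 × (1−0.5) = 0.01785
P(merlot | x) = 0.0075075 / 0.0253575 ≈ 0.2961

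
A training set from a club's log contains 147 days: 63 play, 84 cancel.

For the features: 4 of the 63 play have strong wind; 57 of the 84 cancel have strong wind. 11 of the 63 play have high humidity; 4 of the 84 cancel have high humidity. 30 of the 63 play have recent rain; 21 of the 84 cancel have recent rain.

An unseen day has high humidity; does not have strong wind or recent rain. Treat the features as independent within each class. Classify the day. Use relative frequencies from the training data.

play: (63/147) × (59/63) × (11/63) × (33/63) ≈ 0.036708
cancel: (84/147) × (27/84) × (4/84) × (63/84) ≈ 0.00655977
Highest score → play.

play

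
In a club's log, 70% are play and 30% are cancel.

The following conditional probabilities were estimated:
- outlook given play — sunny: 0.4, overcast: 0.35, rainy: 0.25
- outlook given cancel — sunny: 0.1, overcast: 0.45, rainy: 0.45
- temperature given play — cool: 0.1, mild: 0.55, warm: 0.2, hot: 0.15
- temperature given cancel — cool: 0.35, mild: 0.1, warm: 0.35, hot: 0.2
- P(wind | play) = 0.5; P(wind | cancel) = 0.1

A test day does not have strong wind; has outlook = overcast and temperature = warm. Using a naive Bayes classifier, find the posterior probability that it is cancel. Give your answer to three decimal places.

0.634

play: 0.7 × 0.35 × 0.2 × (1−0.5) = 0.0245
cancel: 0.3 × 0.45 × 0.35 × (1−0.1) = 0.042525
P(cancel | x) = 0.042525 / 0.067025 ≈ 0.634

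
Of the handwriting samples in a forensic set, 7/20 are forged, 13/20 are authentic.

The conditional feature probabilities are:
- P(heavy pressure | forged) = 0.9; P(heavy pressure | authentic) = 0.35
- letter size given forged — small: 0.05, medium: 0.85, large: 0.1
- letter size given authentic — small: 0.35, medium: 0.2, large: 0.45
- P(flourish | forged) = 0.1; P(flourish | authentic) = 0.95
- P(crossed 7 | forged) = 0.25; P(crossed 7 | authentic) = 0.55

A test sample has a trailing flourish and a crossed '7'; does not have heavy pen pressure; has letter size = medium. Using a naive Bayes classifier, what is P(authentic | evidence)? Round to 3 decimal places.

forged: 0.35 × (1−0.9) × 0.85 × 0.1 × 0.25 = 0.00074375
authentic: 0.65 × (1−0.35) × 0.2 × 0.95 × 0.55 = 0.04415125
P(authentic | x) = 0.04415125 / 0.044895 ≈ 0.983

0.983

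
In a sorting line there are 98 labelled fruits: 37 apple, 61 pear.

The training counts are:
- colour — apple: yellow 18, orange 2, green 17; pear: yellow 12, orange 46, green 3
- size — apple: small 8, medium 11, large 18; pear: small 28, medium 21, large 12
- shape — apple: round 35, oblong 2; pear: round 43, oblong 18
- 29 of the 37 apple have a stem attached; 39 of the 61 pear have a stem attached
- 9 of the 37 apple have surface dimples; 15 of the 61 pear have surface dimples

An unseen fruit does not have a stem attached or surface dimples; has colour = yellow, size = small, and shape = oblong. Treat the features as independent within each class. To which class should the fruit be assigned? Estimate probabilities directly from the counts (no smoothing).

apple: (37/98) × (18/37) × (8/37) × (2/37) × (8/37) × (28/37) ≈ 0.000351243
pear: (61/98) × (12/61) × (28/61) × (18/61) × (22/61) × (46/61) ≈ 0.00451073
Highest score → pear.

pear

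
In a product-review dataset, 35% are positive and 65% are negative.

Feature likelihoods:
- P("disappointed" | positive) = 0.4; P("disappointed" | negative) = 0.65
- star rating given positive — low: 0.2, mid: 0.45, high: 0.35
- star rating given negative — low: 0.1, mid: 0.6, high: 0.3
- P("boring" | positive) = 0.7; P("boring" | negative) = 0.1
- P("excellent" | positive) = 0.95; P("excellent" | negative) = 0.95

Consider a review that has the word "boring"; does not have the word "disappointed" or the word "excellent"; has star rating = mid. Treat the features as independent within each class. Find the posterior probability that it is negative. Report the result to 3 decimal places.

positive: 0.35 × (1−0.4) × 0.45 × 0.7 × (1−0.95) = 0.0033075
negative: 0.65 × (1−0.65) × 0.6 × 0.1 × (1−0.95) = 0.0006825
P(negative | x) = 0.0006825 / 0.00399 ≈ 0.171

0.171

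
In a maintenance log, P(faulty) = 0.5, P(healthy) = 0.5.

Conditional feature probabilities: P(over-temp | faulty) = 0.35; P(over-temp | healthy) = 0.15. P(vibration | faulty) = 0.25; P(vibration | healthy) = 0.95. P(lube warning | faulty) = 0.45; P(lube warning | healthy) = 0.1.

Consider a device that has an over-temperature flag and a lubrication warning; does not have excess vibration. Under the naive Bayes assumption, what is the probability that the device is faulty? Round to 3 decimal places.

0.994

faulty: 0.5 × 0.35 × (1−0.25) × 0.45 = 0.0590625
healthy: 0.5 × 0.15 × (1−0.95) × 0.1 = 0.000375
P(faulty | x) = 0.0590625 / 0.0594375 ≈ 0.994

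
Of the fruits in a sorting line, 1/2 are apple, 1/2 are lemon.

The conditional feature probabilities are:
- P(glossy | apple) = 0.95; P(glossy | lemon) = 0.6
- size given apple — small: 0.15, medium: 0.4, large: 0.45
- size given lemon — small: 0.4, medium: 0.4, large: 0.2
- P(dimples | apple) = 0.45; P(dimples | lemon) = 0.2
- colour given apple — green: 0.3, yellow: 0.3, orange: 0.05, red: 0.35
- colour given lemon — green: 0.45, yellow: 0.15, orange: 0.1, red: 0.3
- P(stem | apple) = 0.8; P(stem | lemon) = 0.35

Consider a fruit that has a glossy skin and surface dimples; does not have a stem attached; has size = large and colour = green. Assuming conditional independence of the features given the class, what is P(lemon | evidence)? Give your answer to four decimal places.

apple: 0.5 × 0.95 × 0.45 × 0.45 × 0.3 × (1−0.8) = 0.00577125
lemon: 0.5 × 0.6 × 0.2 × 0.2 × 0.45 × (1−0.35) = 0.00351
P(lemon | x) = 0.00351 / 0.00928125 ≈ 0.3782

0.3782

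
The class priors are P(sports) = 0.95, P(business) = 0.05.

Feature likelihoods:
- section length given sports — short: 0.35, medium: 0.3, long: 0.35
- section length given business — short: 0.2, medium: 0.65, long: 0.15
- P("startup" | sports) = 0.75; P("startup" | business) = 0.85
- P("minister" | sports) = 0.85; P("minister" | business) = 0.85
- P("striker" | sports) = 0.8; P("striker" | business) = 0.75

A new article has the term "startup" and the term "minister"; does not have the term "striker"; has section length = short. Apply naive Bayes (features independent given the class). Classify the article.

sports

sports: 0.95 × 0.35 × 0.75 × 0.85 × (1−0.8) = 0.04239375
business: 0.05 × 0.2 × 0.85 × 0.85 × (1−0.75) = 0.00180625
Highest score → sports.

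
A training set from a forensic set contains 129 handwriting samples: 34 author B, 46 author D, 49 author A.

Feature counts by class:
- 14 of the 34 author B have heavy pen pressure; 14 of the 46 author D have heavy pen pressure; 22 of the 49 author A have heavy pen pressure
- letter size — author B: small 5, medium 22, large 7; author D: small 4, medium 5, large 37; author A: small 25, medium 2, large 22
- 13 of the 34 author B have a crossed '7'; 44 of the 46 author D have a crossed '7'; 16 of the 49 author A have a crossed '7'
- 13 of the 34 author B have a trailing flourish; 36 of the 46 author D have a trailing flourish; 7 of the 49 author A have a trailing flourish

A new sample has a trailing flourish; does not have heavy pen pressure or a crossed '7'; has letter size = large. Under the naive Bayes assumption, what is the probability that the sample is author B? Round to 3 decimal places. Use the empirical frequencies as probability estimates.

0.323

author B: (34/129) × (20/34) × (7/34) × (21/34) × (13/34) ≈ 0.00753814
author D: (46/129) × (32/46) × (37/46) × (2/46) × (36/46) ≈ 0.00678924
author A: (49/129) × (27/49) × (22/49) × (33/49) × (7/49) ≈ 0.00904108
P(author B | x) = 0.00753814 / 0.02336846 ≈ 0.323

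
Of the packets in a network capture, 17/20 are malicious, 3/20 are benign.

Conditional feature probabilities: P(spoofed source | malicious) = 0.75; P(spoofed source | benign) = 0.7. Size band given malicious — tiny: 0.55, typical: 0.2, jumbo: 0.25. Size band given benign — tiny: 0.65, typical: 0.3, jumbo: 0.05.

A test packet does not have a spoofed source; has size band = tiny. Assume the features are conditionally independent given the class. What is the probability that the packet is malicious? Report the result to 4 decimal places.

malicious: 0.85 × (1−0.75) × 0.55 = 0.116875
benign: 0.15 × (1−0.7) × 0.65 = 0.02925
P(malicious | x) = 0.116875 / 0.146125 ≈ 0.7998

0.7998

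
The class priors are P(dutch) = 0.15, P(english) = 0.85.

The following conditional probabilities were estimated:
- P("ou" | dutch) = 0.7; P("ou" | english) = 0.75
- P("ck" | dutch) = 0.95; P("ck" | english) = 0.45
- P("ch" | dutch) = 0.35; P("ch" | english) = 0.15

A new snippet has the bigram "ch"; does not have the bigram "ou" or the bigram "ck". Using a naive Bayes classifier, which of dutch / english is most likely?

english

dutch: 0.15 × (1−0.7) × (1−0.95) × 0.35 = 0.0007875
english: 0.85 × (1−0.75) × (1−0.45) × 0.15 = 0.01753125
Highest score → english.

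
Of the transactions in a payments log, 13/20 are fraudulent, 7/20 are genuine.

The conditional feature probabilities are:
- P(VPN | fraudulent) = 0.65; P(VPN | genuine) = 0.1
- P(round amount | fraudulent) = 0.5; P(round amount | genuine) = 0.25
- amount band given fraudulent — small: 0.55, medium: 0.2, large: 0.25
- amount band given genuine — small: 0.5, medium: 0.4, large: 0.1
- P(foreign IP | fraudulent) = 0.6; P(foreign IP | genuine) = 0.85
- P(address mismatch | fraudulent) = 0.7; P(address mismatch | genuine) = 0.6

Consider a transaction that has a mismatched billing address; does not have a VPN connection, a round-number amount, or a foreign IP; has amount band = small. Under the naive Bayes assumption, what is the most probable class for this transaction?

fraudulent: 0.65 × (1−0.65) × (1−0.5) × 0.55 × (1−0.6) × 0.7 = 0.0175175
genuine: 0.35 × (1−0.1) × (1−0.25) × 0.5 × (1−0.85) × 0.6 = 0.01063125
Highest score → fraudulent.

fraudulent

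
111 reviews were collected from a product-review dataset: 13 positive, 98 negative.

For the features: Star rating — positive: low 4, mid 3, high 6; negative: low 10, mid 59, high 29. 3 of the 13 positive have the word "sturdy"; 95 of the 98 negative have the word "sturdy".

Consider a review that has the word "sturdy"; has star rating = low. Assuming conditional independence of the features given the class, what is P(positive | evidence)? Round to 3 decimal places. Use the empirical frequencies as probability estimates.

positive: (13/111) × (4/13) × (3/13) ≈ 0.00831601
negative: (98/111) × (10/98) × (95/98) ≈ 0.0873322
P(positive | x) = 0.00831601 / 0.09564821 ≈ 0.087

0.087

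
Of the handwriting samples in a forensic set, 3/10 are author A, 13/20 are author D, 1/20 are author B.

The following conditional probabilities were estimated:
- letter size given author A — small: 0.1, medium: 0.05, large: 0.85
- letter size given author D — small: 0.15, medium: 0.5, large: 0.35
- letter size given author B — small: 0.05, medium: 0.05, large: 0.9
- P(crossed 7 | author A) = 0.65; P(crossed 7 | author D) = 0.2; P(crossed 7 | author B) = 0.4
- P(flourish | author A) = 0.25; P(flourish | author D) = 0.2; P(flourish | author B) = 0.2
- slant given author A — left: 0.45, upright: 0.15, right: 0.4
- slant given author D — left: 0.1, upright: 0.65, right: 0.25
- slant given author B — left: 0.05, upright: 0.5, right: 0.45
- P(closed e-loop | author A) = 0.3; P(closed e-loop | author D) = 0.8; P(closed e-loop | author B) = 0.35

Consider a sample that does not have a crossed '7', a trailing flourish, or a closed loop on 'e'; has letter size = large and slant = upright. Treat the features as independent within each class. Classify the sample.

author D

author A: 0.3 × 0.85 × (1−0.65) × (1−0.25) × 0.15 × (1−0.3) = 0.0070284375
author D: 0.65 × 0.35 × (1−0.2) × (1−0.2) × 0.65 × (1−0.8) = 0.018928
author B: 0.05 × 0.9 × (1−0.4) × (1−0.2) × 0.5 × (1−0.35) = 0.00702
Highest score → author D.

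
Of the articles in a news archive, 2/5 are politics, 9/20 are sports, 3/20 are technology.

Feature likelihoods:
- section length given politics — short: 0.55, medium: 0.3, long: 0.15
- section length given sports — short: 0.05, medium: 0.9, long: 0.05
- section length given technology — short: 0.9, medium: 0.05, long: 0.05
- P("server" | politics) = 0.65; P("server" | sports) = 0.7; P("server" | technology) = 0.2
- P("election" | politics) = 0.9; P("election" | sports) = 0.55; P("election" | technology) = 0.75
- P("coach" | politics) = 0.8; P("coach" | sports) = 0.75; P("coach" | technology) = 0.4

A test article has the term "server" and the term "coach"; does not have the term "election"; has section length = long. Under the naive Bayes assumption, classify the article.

sports

politics: 0.4 × 0.15 × 0.65 × (1−0.9) × 0.8 = 0.00312
sports: 0.45 × 0.05 × 0.7 × (1−0.55) × 0.75 = 0.005315625
technology: 0.15 × 0.05 × 0.2 × (1−0.75) × 0.4 = 0.00015
Highest score → sports.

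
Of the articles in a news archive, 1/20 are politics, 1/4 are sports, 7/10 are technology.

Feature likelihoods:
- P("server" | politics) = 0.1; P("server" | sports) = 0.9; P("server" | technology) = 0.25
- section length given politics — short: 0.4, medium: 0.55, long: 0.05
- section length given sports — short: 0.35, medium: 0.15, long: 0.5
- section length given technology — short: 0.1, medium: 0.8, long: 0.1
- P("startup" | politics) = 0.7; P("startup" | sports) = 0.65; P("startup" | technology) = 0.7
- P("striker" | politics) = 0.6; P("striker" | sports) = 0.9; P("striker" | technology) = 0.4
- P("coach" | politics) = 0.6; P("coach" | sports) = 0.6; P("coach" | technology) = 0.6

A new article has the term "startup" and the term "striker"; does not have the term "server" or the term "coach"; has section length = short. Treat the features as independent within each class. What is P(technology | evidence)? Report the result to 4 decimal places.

politics: 0.05 × (1−0.1) × 0.4 × 0.7 × 0.6 × (1−0.6) = 0.003024
sports: 0.25 × (1−0.9) × 0.35 × 0.65 × 0.9 × (1−0.6) = 0.0020475
technology: 0.7 × (1−0.25) × 0.1 × 0.7 × 0.4 × (1−0.6) = 0.00588
P(technology | x) = 0.00588 / 0.0109515 ≈ 0.5369

0.5369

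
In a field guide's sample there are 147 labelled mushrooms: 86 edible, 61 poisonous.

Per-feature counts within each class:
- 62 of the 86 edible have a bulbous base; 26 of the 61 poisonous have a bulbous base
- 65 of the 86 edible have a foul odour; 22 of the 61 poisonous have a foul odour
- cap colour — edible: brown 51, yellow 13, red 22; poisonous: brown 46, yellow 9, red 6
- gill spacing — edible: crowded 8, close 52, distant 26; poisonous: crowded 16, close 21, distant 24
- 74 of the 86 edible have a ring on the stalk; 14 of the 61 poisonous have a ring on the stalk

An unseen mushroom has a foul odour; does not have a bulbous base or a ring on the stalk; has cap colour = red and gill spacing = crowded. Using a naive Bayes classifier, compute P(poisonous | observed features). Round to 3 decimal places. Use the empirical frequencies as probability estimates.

edible: (86/147) × (24/86) × (65/86) × (22/86) × (8/86) × (12/86) ≈ 0.000409739
poisonous: (61/147) × (35/61) × (22/61) × (6/61) × (16/61) × (47/61) ≈ 0.00170696
P(poisonous | x) = 0.00170696 / 0.002116699 ≈ 0.806

0.806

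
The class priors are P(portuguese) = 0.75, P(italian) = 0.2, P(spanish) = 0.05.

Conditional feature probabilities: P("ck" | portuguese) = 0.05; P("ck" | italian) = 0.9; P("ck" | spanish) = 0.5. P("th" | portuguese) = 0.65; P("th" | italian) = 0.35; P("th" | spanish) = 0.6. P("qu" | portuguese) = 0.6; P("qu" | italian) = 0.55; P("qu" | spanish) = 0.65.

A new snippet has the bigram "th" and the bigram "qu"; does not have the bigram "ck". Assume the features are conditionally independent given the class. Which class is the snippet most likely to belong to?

portuguese

portuguese: 0.75 × (1−0.05) × 0.65 × 0.6 = 0.277875
italian: 0.2 × (1−0.9) × 0.35 × 0.55 = 0.00385
spanish: 0.05 × (1−0.5) × 0.6 × 0.65 = 0.00975
Highest score → portuguese.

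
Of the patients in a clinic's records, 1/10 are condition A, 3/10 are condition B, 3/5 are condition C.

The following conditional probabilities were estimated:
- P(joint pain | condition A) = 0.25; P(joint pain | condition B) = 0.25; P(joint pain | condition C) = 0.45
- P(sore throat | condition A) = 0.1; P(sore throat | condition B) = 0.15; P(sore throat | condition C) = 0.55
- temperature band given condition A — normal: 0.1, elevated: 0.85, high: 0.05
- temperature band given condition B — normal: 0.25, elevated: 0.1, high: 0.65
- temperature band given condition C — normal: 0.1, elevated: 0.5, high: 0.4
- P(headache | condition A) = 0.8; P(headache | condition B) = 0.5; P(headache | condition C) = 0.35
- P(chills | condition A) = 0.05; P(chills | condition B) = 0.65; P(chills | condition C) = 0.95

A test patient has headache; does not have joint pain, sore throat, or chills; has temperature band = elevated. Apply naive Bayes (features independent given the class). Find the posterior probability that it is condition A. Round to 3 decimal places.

0.904

condition A: 0.1 × (1−0.25) × (1−0.1) × 0.85 × 0.8 × (1−0.05) = 0.043605
condition B: 0.3 × (1−0.25) × (1−0.15) × 0.1 × 0.5 × (1−0.65) = 0.003346875
condition C: 0.6 × (1−0.45) × (1−0.55) × 0.5 × 0.35 × (1−0.95) = 0.001299375
P(condition A | x) = 0.043605 / 0.04825125 ≈ 0.904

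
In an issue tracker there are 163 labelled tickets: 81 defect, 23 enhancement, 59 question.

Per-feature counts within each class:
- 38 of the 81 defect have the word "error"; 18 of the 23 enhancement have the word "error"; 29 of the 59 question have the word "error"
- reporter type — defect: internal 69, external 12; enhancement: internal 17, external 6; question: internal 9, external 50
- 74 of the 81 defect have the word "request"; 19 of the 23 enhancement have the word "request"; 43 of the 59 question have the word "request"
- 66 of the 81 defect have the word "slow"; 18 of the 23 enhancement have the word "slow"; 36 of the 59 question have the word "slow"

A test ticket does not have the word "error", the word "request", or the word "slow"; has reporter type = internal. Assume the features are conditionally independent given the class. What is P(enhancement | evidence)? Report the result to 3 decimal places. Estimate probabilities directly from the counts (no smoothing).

0.115

defect: (81/163) × (43/81) × (69/81) × (7/81) × (15/81) ≈ 0.00359637
enhancement: (23/163) × (5/23) × (17/23) × (4/23) × (5/23) ≈ 0.000857191
question: (59/163) × (30/59) × (9/59) × (16/59) × (23/59) ≈ 0.00296803
P(enhancement | x) = 0.000857191 / 0.007421591 ≈ 0.115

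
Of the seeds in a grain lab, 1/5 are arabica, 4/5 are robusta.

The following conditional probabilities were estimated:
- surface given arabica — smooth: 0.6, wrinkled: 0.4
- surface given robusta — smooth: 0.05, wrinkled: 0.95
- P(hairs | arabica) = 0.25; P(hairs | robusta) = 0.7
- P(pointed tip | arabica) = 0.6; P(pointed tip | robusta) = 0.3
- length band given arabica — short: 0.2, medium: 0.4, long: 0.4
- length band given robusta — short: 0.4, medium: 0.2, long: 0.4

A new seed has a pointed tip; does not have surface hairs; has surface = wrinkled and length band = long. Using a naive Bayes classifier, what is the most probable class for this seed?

arabica: 0.2 × 0.4 × (1−0.25) × 0.6 × 0.4 = 0.0144
robusta: 0.8 × 0.95 × (1−0.7) × 0.3 × 0.4 = 0.02736
Highest score → robusta.

robusta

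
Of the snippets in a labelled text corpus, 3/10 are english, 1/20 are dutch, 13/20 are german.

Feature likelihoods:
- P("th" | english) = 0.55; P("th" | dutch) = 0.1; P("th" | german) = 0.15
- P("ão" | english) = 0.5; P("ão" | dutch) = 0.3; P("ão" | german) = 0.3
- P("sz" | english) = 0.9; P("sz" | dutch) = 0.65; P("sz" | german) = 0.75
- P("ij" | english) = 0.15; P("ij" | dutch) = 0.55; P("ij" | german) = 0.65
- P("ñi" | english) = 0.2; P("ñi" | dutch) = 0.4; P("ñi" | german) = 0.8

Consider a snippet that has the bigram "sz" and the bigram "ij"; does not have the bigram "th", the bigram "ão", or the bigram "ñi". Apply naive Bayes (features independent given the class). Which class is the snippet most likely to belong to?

english: 0.3 × (1−0.55) × (1−0.5) × 0.9 × 0.15 × (1−0.2) = 0.00729
dutch: 0.05 × (1−0.1) × (1−0.3) × 0.65 × 0.55 × (1−0.4) = 0.00675675
german: 0.65 × (1−0.15) × (1−0.3) × 0.75 × 0.65 × (1−0.8) = 0.037708125
Highest score → german.

german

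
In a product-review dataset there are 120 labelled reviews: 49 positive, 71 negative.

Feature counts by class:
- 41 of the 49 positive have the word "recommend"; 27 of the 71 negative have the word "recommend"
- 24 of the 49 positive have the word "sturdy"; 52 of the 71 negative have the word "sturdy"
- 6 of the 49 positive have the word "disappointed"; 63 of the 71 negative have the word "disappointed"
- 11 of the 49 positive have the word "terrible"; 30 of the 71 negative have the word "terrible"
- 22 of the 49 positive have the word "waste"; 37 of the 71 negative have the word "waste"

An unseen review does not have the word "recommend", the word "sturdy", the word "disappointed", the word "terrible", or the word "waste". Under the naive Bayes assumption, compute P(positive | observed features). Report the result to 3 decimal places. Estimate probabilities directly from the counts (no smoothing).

0.807

positive: (49/120) × (8/49) × (25/49) × (43/49) × (38/49) × (27/49) ≈ 0.012755
negative: (71/120) × (44/71) × (19/71) × (8/71) × (41/71) × (34/71) ≈ 0.00305734
P(positive | x) = 0.012755 / 0.01581234 ≈ 0.807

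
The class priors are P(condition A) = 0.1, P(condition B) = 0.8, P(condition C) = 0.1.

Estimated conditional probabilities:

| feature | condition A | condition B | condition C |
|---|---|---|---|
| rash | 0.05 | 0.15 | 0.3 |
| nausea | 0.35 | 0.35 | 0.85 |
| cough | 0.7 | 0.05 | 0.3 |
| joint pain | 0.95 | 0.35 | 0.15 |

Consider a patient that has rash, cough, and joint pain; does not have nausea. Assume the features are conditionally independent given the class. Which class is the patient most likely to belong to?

condition A: 0.1 × 0.05 × (1−0.35) × 0.7 × 0.95 = 0.00216125
condition B: 0.8 × 0.15 × (1−0.35) × 0.05 × 0.35 = 0.001365
condition C: 0.1 × 0.3 × (1−0.85) × 0.3 × 0.15 = 0.0002025
Highest score → condition A.

condition A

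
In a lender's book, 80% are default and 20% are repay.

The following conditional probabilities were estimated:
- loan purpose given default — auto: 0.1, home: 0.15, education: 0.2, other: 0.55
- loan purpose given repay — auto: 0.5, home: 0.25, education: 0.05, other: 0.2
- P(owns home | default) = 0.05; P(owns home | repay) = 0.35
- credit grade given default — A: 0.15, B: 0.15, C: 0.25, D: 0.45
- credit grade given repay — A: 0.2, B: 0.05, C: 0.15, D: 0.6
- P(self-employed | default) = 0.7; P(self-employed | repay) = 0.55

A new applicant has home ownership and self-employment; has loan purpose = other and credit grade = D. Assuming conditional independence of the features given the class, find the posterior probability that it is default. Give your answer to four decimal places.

0.6000

default: 0.8 × 0.55 × 0.05 × 0.45 × 0.7 = 0.00693
repay: 0.2 × 0.2 × 0.35 × 0.6 × 0.55 = 0.00462
P(default | x) = 0.00693 / 0.01155 ≈ 0.6000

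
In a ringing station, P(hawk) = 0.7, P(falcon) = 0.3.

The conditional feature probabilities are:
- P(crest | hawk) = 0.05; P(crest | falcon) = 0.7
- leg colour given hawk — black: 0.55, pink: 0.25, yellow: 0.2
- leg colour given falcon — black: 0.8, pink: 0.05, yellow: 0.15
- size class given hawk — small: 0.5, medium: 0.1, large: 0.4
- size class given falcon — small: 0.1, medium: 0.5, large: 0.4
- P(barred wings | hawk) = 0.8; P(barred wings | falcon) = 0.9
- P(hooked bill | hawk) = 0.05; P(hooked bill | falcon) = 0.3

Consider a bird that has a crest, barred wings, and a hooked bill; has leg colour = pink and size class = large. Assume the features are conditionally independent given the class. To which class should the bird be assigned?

falcon

hawk: 0.7 × 0.05 × 0.25 × 0.4 × 0.8 × 0.05 = 0.00014
falcon: 0.3 × 0.7 × 0.05 × 0.4 × 0.9 × 0.3 = 0.001134
Highest score → falcon.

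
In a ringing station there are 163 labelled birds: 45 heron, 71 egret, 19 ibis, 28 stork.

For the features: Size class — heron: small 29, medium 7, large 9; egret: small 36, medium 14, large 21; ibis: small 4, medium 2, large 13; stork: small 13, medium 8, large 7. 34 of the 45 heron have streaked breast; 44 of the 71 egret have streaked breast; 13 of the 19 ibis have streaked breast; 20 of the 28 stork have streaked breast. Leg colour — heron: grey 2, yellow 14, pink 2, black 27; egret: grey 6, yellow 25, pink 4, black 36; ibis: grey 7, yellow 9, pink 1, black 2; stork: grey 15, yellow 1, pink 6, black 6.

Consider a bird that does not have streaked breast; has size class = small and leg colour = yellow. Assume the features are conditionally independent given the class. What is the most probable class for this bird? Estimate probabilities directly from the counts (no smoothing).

heron: (45/163) × (29/45) × (11/45) × (14/45) ≈ 0.0135303
egret: (71/163) × (36/71) × (27/71) × (25/71) ≈ 0.0295734
ibis: (19/163) × (4/19) × (6/19) × (9/19) ≈ 0.00367078
stork: (28/163) × (13/28) × (8/28) × (1/28) ≈ 0.000813822
Highest score → egret.

egret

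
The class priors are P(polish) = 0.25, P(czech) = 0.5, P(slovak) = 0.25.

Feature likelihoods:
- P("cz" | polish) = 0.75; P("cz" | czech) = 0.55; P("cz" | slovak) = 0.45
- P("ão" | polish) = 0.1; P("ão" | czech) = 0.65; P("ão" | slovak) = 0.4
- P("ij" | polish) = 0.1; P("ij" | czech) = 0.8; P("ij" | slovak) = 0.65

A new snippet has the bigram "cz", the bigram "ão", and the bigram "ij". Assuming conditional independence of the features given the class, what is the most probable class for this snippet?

czech

polish: 0.25 × 0.75 × 0.1 × 0.1 = 0.001875
czech: 0.5 × 0.55 × 0.65 × 0.8 = 0.143
slovak: 0.25 × 0.45 × 0.4 × 0.65 = 0.02925
Highest score → czech.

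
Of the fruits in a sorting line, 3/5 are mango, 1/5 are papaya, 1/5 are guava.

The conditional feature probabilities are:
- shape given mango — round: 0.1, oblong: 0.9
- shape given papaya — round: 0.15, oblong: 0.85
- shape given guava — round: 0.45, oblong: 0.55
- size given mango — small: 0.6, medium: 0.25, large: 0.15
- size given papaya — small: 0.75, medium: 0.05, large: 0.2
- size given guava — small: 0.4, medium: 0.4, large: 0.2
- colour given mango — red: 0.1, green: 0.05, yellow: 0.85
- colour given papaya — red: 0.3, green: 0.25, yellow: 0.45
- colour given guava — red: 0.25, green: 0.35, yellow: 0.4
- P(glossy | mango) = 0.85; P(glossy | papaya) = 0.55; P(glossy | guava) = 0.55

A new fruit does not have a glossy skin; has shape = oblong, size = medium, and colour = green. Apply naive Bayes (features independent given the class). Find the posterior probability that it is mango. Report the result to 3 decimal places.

mango: 0.6 × 0.9 × 0.25 × 0.05 × (1−0.85) = 0.0010125
papaya: 0.2 × 0.85 × 0.05 × 0.25 × (1−0.55) = 0.00095625
guava: 0.2 × 0.55 × 0.4 × 0.35 × (1−0.55) = 0.00693
P(mango | x) = 0.0010125 / 0.00889875 ≈ 0.114

0.114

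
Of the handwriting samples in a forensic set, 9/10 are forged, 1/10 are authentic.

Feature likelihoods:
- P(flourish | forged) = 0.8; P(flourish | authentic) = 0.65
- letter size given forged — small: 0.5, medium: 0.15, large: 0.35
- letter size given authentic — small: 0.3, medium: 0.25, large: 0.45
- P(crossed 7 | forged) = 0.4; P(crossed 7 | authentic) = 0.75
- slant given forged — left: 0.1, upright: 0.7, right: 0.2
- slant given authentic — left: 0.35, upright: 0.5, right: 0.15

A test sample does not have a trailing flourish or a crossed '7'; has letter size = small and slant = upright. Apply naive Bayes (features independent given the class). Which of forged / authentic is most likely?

forged

forged: 0.9 × (1−0.8) × 0.5 × (1−0.4) × 0.7 = 0.0378
authentic: 0.1 × (1−0.65) × 0.3 × (1−0.75) × 0.5 = 0.0013125
Highest score → forged.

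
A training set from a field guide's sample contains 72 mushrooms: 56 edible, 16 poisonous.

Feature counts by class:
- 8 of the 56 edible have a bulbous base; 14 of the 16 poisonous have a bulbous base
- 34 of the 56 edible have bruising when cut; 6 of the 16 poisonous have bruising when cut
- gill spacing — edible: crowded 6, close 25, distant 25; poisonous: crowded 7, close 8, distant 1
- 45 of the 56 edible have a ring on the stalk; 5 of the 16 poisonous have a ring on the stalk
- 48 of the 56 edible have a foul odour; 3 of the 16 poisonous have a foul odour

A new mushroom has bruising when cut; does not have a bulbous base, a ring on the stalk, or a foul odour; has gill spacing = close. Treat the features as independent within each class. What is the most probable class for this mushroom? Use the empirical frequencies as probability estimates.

edible

edible: (56/72) × (48/56) × (34/56) × (25/56) × (11/56) × (8/56) ≈ 0.00507059
poisonous: (16/72) × (2/16) × (6/16) × (8/16) × (11/16) × (13/16) ≈ 0.00290934
Highest score → edible.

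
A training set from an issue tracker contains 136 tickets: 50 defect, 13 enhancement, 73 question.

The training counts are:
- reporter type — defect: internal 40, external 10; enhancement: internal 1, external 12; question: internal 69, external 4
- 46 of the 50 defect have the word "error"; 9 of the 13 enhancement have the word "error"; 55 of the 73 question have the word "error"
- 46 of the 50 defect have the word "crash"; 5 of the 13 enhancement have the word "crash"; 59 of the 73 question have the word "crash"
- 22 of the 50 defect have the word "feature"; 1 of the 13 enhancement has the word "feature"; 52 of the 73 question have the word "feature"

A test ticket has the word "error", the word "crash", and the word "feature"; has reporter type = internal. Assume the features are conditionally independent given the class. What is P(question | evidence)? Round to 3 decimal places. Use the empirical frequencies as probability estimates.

0.667

defect: (50/136) × (40/50) × (46/50) × (46/50) × (22/50) ≈ 0.109534
enhancement: (13/136) × (1/13) × (9/13) × (5/13) × (1/13) ≈ 0.000150606
question: (73/136) × (69/73) × (55/73) × (59/73) × (52/73) ≈ 0.220069
P(question | x) = 0.220069 / 0.329753606 ≈ 0.667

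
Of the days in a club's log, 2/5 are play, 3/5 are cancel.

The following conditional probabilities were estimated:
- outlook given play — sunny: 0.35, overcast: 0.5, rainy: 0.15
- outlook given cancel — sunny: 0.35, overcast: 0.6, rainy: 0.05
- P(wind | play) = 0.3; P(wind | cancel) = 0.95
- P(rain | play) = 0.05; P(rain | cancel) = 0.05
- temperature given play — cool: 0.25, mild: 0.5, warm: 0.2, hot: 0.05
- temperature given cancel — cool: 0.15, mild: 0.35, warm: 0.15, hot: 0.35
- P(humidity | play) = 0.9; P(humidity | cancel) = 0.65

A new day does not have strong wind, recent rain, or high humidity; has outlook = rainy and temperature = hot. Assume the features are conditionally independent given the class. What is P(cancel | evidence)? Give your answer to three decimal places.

0.467

play: 0.4 × 0.15 × (1−0.3) × (1−0.05) × 0.05 × (1−0.9) = 0.0001995
cancel: 0.6 × 0.05 × (1−0.95) × (1−0.05) × 0.35 × (1−0.65) = 0.0001745625
P(cancel | x) = 0.0001745625 / 0.0003740625 ≈ 0.467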